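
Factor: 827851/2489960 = 2^(-3 ) * 5^( - 1)*11^( - 1)*5659^( - 1)*827851^1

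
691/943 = 691/943 = 0.73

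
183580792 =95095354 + 88485438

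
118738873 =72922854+45816019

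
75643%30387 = 14869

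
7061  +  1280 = 8341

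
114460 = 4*28615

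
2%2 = 0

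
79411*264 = 20964504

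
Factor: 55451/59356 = 71/76 = 2^( -2)*19^(  -  1)*71^1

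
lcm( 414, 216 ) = 4968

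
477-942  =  -465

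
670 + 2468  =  3138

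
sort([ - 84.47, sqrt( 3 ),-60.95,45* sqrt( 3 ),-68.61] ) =[ -84.47, - 68.61,-60.95,sqrt ( 3), 45 * sqrt(3 )]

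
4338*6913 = 29988594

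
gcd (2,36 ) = 2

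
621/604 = 621/604 = 1.03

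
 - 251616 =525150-776766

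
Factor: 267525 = 3^2 * 5^2 * 29^1*41^1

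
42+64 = 106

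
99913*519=51854847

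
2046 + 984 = 3030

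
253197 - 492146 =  - 238949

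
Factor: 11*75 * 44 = 36300 = 2^2*3^1*5^2*11^2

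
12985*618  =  8024730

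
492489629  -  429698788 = 62790841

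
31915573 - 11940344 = 19975229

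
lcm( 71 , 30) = 2130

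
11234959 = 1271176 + 9963783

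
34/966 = 17/483 = 0.04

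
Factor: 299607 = 3^1*7^1* 11^1* 1297^1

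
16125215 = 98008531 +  - 81883316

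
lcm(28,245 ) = 980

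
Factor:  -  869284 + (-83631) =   -  5^1*190583^1 =- 952915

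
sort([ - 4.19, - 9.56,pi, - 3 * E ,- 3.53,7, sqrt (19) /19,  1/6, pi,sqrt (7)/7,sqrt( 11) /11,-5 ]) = [  -  9.56, - 3*E,  -  5, - 4.19, - 3.53,  1/6,sqrt( 19 ) /19, sqrt ( 11) /11, sqrt( 7 )/7, pi,  pi,7 ] 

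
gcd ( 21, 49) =7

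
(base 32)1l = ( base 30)1N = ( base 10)53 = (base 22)29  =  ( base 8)65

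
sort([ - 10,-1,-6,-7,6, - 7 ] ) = [-10, - 7,-7 ,-6,-1, 6] 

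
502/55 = 9+ 7/55=9.13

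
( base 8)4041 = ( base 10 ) 2081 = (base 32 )211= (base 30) 29b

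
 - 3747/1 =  - 3747 = -3747.00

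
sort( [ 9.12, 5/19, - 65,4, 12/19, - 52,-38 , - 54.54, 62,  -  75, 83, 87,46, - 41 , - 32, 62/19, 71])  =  [ - 75, - 65,-54.54,-52, - 41, - 38, - 32,5/19,  12/19, 62/19,4, 9.12,46, 62 , 71 , 83, 87]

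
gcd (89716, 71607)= 1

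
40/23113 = 40/23113 = 0.00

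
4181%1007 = 153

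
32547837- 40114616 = -7566779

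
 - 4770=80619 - 85389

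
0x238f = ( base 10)9103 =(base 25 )EE3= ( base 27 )CD4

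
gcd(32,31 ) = 1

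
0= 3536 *0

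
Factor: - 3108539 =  - 7^1*29^1*15313^1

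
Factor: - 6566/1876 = -7/2 = - 2^( - 1)* 7^1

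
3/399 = 1/133 = 0.01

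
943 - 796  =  147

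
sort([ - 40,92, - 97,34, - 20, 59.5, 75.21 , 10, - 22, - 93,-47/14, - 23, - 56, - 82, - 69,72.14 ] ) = [- 97,-93, - 82,-69,  -  56, - 40, - 23, - 22,-20, - 47/14,10, 34,  59.5,72.14, 75.21,92]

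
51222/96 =533  +  9/16 =533.56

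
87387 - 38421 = 48966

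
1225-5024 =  - 3799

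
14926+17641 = 32567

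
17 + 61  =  78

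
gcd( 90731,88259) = 1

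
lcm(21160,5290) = 21160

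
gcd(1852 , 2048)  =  4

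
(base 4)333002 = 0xfc2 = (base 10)4034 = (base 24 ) 702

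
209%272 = 209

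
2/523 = 2/523= 0.00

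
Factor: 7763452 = 2^2 * 181^1 * 10723^1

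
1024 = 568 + 456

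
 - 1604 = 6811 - 8415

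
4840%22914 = 4840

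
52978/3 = 52978/3 = 17659.33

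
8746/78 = 4373/39 = 112.13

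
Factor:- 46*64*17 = -2^7*17^1*23^1=- 50048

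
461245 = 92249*5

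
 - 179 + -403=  - 582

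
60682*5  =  303410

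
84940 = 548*155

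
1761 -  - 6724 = 8485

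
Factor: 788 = 2^2*197^1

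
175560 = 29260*6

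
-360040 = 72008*( - 5)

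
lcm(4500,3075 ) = 184500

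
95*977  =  92815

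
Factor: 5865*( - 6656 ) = -2^9 * 3^1 * 5^1 * 13^1 *17^1*23^1 = - 39037440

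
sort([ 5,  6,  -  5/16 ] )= [-5/16, 5,6] 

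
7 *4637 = 32459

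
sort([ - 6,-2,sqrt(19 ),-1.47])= [-6, - 2,-1.47, sqrt(19)] 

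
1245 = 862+383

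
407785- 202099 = 205686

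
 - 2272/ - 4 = 568+ 0/1=568.00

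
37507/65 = 37507/65=577.03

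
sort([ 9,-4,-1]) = [ - 4, - 1,9 ] 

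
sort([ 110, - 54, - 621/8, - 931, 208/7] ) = [ - 931, - 621/8, - 54, 208/7, 110]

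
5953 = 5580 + 373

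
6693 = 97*69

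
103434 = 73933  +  29501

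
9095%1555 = 1320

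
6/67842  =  1/11307 =0.00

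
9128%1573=1263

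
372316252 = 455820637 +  -83504385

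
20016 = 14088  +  5928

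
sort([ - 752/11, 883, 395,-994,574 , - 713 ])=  [ - 994,-713  , - 752/11, 395, 574, 883] 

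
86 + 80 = 166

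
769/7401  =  769/7401 = 0.10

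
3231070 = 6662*485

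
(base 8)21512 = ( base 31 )9CD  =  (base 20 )12be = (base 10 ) 9034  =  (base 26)d9c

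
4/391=4/391 = 0.01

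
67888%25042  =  17804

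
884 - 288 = 596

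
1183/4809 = 169/687 = 0.25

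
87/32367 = 29/10789 = 0.00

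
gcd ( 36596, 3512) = 4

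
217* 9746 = 2114882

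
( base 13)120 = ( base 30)6f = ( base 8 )303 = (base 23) 8B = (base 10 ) 195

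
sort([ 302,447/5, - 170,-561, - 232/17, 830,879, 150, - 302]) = [ - 561, - 302,  -  170, - 232/17 , 447/5,150, 302,830,879 ] 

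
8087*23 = 186001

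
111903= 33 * 3391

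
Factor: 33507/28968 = 657/568 = 2^(  -  3 )*3^2*71^ ( - 1) * 73^1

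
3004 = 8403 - 5399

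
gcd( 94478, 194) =194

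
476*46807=22280132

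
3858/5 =3858/5 = 771.60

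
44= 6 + 38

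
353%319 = 34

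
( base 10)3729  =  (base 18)B93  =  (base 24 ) 6b9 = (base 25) 5O4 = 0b111010010001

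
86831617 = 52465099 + 34366518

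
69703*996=69424188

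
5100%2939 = 2161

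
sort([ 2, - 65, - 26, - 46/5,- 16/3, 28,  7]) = [ - 65 , - 26,-46/5 , - 16/3, 2,7, 28 ] 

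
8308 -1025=7283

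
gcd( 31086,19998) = 198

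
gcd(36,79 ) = 1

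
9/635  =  9/635 =0.01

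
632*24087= 15222984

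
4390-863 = 3527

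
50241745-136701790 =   -  86460045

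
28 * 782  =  21896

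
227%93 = 41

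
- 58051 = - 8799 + -49252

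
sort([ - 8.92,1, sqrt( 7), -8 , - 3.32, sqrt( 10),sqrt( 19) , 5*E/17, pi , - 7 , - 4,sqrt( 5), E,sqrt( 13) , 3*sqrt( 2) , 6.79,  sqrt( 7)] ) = [ - 8.92, - 8, - 7 , - 4, - 3.32, 5*E/17, 1, sqrt( 5),sqrt(7), sqrt( 7 ) , E,pi , sqrt( 10 ),  sqrt(13) , 3 * sqrt ( 2), sqrt(19 ),6.79]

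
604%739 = 604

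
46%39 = 7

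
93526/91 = 93526/91=1027.76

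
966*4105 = 3965430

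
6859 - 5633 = 1226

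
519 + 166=685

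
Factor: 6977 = 6977^1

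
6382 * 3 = 19146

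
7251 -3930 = 3321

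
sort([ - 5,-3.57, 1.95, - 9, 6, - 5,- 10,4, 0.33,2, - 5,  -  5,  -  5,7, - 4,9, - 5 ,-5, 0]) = [ - 10, - 9,  -  5,-5, - 5,-5 ,-5, - 5, - 5, - 4,  -  3.57,0,0.33, 1.95, 2, 4, 6,7, 9 ]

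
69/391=3/17  =  0.18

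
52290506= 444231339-391940833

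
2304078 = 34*67767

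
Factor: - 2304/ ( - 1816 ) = 288/227 = 2^5*3^2 *227^( - 1) 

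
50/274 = 25/137 = 0.18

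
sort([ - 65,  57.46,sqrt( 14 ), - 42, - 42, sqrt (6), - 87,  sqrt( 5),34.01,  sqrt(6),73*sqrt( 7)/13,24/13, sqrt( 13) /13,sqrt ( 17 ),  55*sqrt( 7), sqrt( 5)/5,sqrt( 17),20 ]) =[ - 87, - 65, - 42, - 42,  sqrt( 13)/13 , sqrt(5)/5,  24/13,  sqrt( 5), sqrt( 6),sqrt(6) , sqrt( 14),sqrt( 17),sqrt (17),73 * sqrt( 7)/13,20,34.01,57.46, 55*sqrt( 7) ] 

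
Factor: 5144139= 3^2 *7^1*11^1 *13^1 * 571^1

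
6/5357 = 6/5357 = 0.00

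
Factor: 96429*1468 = 2^2 * 3^1 * 367^1 * 32143^1 = 141557772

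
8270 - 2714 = 5556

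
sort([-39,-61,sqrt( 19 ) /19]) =[-61,-39, sqrt (19 ) /19 ] 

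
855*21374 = 18274770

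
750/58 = 375/29 = 12.93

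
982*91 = 89362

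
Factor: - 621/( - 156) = 2^(-2 ) * 3^2* 13^( - 1) * 23^1 =207/52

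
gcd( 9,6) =3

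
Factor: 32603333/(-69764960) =  -  2^(  -  5 )*5^(- 1)*7^1*19^(-1)* 53^( - 1)*  73^1*433^ (-1)*63803^1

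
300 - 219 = 81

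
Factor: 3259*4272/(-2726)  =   - 6961224/1363 = -2^3*3^1 * 29^( - 1)*47^( -1 )*89^1*3259^1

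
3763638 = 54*69697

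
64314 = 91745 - 27431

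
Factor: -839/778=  - 2^( - 1)* 389^(-1)* 839^1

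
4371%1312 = 435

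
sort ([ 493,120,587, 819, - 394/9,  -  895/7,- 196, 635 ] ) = [-196,-895/7,-394/9,120, 493 , 587, 635, 819]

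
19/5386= 19/5386= 0.00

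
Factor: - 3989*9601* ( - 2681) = 102677980909 =7^1 * 383^1*3989^1*9601^1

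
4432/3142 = 2216/1571 = 1.41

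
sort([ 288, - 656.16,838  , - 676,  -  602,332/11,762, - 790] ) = [ - 790 , - 676, - 656.16, - 602,  332/11,288,  762,838 ]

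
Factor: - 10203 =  - 3^1* 19^1*179^1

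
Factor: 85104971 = 7^1*19^1*41^1*15607^1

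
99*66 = 6534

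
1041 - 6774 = - 5733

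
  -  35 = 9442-9477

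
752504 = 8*94063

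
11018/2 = 5509 = 5509.00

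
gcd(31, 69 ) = 1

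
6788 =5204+1584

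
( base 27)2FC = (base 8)3523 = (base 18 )5e3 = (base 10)1875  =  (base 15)850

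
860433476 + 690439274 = 1550872750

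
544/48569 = 32/2857  =  0.01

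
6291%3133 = 25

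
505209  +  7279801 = 7785010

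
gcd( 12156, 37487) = 1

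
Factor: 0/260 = 0 = 0^1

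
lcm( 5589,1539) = 106191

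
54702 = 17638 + 37064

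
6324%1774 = 1002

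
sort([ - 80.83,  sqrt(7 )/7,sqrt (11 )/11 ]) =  [ - 80.83,sqrt(11 ) /11, sqrt( 7)/7 ]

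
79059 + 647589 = 726648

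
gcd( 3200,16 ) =16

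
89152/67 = 89152/67 = 1330.63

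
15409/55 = 280 + 9/55 = 280.16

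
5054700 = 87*58100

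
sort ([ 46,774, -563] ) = [-563, 46,774 ]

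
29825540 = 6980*4273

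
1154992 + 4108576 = 5263568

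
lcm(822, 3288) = 3288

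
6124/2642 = 2 + 420/1321= 2.32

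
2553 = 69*37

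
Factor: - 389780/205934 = -194890/102967 = -  2^1*5^1*19489^1*102967^( - 1 )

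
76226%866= 18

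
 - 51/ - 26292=17/8764 = 0.00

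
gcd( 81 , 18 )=9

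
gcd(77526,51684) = 25842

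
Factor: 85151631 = 3^1*181^1 * 156817^1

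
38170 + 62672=100842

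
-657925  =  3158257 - 3816182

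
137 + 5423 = 5560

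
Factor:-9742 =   -  2^1*4871^1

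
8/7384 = 1/923 =0.00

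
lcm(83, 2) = 166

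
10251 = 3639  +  6612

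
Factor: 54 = 2^1*3^3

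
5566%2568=430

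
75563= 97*779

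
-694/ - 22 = 31 + 6/11 = 31.55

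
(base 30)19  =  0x27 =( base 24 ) 1F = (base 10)39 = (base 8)47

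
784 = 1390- 606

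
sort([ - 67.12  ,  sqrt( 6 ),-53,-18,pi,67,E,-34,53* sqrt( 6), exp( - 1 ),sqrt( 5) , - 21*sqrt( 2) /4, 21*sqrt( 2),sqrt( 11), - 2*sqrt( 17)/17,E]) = [- 67.12, - 53, -34, - 18, - 21*sqrt(2) /4 , - 2*sqrt( 17 )/17,exp(  -  1 ),sqrt (5 ),sqrt( 6 ),E,E, pi, sqrt(11 ),21*sqrt( 2 ),67,53*sqrt(6)]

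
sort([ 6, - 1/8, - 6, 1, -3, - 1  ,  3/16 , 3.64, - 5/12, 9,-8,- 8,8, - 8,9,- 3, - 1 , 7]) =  [ - 8, - 8, - 8 , - 6, - 3, - 3 , - 1  , - 1 , - 5/12 , - 1/8,3/16  ,  1, 3.64, 6 , 7,8 , 9 , 9 ]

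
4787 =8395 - 3608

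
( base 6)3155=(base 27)QH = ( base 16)2CF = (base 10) 719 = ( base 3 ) 222122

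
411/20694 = 137/6898 = 0.02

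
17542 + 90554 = 108096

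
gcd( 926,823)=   1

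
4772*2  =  9544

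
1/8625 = 1/8625 = 0.00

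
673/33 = 20+ 13/33 = 20.39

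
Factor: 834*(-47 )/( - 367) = 39198/367 = 2^1*3^1*47^1 *139^1*367^( - 1 ) 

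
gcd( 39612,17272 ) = 4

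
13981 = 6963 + 7018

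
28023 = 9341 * 3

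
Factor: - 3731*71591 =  - 267106021 = -7^1 * 13^2*41^1*5507^1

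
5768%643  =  624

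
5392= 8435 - 3043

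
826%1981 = 826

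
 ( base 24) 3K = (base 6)232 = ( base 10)92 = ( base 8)134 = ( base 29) 35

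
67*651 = 43617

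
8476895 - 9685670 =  - 1208775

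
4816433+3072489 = 7888922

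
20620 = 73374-52754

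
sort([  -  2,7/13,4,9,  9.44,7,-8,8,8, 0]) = [ - 8,  -  2, 0,7/13,4,7,8,8,9,9.44 ] 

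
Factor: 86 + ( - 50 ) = 2^2*3^2 = 36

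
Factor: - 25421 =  - 11^1*2311^1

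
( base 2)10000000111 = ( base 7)3002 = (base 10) 1031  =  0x407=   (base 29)16g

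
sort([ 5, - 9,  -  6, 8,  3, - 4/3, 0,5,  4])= [ -9, - 6,-4/3,  0,3 , 4, 5, 5, 8 ] 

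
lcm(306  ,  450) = 7650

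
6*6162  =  36972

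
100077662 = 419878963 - 319801301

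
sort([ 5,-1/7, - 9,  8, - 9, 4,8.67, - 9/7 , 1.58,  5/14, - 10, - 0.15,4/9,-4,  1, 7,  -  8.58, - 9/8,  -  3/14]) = [ - 10, - 9,-9,-8.58, - 4,  -  9/7, -9/8,-3/14 ,-0.15,- 1/7, 5/14,  4/9, 1,1.58,4,5,7, 8,8.67 ] 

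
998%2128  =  998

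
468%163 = 142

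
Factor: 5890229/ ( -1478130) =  - 2^( - 1 ) * 3^(  -  1)*5^( - 1) * 29^ ( - 1)*1699^( -1 ) * 2417^1*2437^1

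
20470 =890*23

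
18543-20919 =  - 2376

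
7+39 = 46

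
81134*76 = 6166184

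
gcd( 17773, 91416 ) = 1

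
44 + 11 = 55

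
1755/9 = 195= 195.00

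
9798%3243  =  69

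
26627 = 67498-40871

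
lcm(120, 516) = 5160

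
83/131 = 83/131= 0.63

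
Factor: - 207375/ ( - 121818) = 875/514 = 2^ ( - 1 ) * 5^3*7^1*257^( - 1) 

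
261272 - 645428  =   - 384156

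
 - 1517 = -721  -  796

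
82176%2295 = 1851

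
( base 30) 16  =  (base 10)36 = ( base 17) 22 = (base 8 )44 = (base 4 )210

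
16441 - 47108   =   - 30667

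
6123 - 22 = 6101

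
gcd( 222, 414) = 6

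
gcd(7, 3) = 1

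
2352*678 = 1594656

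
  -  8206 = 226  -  8432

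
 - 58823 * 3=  - 176469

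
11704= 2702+9002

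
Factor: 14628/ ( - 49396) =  - 69/233 = - 3^1*23^1*233^( -1)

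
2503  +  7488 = 9991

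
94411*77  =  7269647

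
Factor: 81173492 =2^2*20293373^1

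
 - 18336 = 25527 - 43863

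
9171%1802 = 161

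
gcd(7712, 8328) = 8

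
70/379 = 70/379 =0.18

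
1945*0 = 0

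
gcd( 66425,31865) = 5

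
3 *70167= 210501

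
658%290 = 78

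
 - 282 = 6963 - 7245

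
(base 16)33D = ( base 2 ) 1100111101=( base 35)no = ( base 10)829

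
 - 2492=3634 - 6126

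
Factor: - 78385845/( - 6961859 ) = 3^1 *5^1*1493^( - 1 )*4663^( - 1) * 5225723^1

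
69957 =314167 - 244210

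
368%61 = 2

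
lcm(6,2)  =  6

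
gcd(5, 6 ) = 1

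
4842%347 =331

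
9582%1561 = 216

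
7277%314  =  55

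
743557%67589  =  78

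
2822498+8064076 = 10886574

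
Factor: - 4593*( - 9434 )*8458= 2^2*3^1*53^1*89^1*1531^1 * 4229^1 = 366488201796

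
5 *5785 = 28925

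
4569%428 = 289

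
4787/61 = 4787/61= 78.48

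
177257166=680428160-503170994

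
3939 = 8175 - 4236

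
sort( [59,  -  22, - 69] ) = [- 69, - 22, 59]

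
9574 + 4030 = 13604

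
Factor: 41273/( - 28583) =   -  101^( - 1)*149^1  *277^1*283^( - 1 ) 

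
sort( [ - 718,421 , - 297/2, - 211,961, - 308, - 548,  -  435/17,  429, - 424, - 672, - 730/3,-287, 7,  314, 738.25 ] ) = [ - 718 , - 672, - 548, - 424,-308, - 287, - 730/3 , - 211 , - 297/2, - 435/17,7 , 314, 421,429,738.25,961]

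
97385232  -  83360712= 14024520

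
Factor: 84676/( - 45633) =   -  2^2*3^( - 1) * 7^ ( - 1)* 41^( - 1)  *53^ ( - 1 )* 21169^1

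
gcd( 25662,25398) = 6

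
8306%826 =46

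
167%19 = 15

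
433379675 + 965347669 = 1398727344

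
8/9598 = 4/4799=0.00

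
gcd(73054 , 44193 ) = 1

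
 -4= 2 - 6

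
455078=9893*46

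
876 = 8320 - 7444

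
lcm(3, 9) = 9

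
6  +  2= 8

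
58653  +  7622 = 66275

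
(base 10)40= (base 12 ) 34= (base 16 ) 28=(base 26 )1e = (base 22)1I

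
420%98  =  28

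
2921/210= 2921/210 = 13.91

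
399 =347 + 52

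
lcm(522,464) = 4176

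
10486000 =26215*400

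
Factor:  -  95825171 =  - 13^1*7371167^1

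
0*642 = 0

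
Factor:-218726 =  - 2^1*109363^1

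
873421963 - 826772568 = 46649395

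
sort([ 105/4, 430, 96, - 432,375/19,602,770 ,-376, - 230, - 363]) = [ - 432, - 376, - 363,-230, 375/19, 105/4,96,430, 602,770]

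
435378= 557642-122264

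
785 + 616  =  1401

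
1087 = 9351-8264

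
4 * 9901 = 39604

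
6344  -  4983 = 1361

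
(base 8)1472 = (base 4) 30322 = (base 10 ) 826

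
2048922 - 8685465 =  - 6636543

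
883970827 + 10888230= 894859057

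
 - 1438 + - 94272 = -95710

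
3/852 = 1/284= 0.00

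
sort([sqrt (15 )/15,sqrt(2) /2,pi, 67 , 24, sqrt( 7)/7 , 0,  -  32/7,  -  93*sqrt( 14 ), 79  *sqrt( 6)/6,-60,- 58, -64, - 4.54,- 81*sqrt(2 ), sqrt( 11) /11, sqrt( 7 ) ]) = [-93*sqrt( 14 ), - 81 * sqrt( 2 ), - 64,-60, - 58,-32/7  , - 4.54,0,sqrt( 15) /15,sqrt( 11 )/11, sqrt(7)/7, sqrt( 2)/2, sqrt( 7), pi,  24, 79 * sqrt( 6) /6, 67 ]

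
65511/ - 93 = - 705 + 18/31 =-704.42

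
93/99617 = 93/99617 =0.00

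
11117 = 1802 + 9315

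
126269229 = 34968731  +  91300498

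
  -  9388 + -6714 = -16102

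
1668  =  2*834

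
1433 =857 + 576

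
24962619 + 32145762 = 57108381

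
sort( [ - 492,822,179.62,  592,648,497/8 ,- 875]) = [ - 875 , - 492,497/8,  179.62, 592,648, 822]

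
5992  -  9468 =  - 3476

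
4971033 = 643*7731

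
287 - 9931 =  - 9644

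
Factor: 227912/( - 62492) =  - 62/17 = - 2^1*17^(  -  1)*31^1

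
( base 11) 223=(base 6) 1123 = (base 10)267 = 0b100001011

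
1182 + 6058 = 7240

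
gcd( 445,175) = 5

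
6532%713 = 115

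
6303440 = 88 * 71630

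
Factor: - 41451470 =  - 2^1*5^1*37^1*112031^1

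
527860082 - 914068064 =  - 386207982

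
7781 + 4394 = 12175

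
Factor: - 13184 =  - 2^7*103^1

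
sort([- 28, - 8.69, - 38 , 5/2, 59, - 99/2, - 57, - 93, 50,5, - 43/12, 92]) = [ - 93, - 57, -99/2,  -  38, -28 , - 8.69, - 43/12, 5/2, 5, 50,59, 92 ] 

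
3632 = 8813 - 5181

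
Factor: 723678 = 2^1 * 3^1*103^1*1171^1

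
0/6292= 0  =  0.00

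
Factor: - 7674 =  -2^1 *3^1 * 1279^1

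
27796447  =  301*92347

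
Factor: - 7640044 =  - 2^2*101^1 * 18911^1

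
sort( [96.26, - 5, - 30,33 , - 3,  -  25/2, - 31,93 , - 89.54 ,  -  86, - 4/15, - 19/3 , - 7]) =[ - 89.54 , - 86, - 31, - 30, - 25/2, - 7, - 19/3 , - 5, - 3, - 4/15 , 33, 93,  96.26 ]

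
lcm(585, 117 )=585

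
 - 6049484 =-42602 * 142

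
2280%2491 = 2280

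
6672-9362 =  - 2690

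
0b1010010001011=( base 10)5259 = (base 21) bj9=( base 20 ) D2J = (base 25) 8A9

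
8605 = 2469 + 6136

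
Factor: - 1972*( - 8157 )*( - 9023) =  - 145140404892 = - 2^2*3^1*7^1*17^1*29^1 * 1289^1*2719^1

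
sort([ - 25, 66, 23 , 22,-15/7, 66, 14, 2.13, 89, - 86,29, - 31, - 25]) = [-86,-31,  -  25, - 25, - 15/7,2.13, 14,22, 23, 29, 66,  66, 89 ] 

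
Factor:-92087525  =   - 5^2*379^1 * 9719^1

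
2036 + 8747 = 10783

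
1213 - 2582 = -1369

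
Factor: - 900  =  -2^2*3^2*5^2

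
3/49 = 3/49 = 0.06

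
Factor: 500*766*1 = 2^3*5^3 * 383^1 = 383000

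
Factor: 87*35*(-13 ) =-39585 = -3^1 * 5^1*7^1*13^1*29^1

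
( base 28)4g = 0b10000000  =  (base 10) 128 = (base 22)5i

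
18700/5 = 3740 = 3740.00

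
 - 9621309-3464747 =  - 13086056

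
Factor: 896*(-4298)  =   - 2^8*7^2*307^1 = - 3851008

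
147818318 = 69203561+78614757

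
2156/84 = 77/3=25.67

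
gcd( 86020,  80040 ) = 460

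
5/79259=5/79259 = 0.00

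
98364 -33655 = 64709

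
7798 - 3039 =4759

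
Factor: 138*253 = 2^1*3^1*  11^1*23^2 = 34914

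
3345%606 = 315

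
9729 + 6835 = 16564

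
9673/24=403 + 1/24 =403.04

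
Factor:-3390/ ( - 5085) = 2^1*3^( - 1) =2/3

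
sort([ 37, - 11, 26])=[ - 11, 26, 37 ]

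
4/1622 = 2/811= 0.00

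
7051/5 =7051/5   =  1410.20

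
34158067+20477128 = 54635195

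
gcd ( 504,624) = 24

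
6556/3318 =3278/1659 = 1.98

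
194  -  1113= -919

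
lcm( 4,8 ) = 8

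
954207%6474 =2529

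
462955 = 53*8735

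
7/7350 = 1/1050=0.00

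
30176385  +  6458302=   36634687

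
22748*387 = 8803476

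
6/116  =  3/58 =0.05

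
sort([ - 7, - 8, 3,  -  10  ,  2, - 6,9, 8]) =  [ - 10, - 8, - 7, - 6, 2, 3,  8, 9 ]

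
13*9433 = 122629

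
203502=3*67834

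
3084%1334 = 416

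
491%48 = 11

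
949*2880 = 2733120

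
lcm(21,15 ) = 105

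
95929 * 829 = 79525141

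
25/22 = 1 + 3/22 = 1.14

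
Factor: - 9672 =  - 2^3 * 3^1*13^1*31^1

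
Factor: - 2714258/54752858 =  - 1357129^1*27376429^( - 1) = - 1357129/27376429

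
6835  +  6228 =13063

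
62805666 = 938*66957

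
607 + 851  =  1458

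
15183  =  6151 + 9032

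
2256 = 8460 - 6204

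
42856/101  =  424+32/101 = 424.32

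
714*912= 651168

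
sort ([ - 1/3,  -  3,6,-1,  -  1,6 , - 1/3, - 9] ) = [-9,  -  3,  -  1, - 1, - 1/3,  -  1/3,6,6 ]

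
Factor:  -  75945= - 3^1*5^1*61^1*83^1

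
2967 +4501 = 7468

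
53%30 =23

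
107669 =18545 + 89124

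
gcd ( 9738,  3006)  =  18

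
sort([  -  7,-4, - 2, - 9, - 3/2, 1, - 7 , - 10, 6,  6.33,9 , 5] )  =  [ - 10, - 9 , - 7, - 7, - 4, - 2, - 3/2,1, 5,6,6.33, 9]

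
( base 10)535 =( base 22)127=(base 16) 217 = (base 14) 2a3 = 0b1000010111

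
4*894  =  3576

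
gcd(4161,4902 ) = 57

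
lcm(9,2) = 18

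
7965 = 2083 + 5882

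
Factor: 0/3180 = 0^1 = 0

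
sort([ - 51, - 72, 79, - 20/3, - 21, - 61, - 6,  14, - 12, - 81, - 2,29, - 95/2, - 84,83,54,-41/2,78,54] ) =[ - 84 , - 81,  -  72, - 61, - 51, - 95/2, - 21, - 41/2, - 12, -20/3, - 6,-2,14,29,54,  54,  78,79, 83]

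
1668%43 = 34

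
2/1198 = 1/599 = 0.00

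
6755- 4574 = 2181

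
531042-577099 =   -  46057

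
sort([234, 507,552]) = [234 , 507, 552] 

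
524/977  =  524/977 = 0.54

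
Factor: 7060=2^2*5^1*353^1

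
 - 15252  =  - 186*82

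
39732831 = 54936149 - 15203318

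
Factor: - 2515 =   -  5^1  *  503^1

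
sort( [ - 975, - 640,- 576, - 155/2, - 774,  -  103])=[-975, - 774, - 640,-576, - 103, - 155/2 ] 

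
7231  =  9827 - 2596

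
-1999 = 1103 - 3102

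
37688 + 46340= 84028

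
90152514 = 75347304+14805210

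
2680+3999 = 6679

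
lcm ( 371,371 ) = 371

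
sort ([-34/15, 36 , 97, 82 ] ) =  [-34/15, 36, 82  ,  97 ] 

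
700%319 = 62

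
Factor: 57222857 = 3833^1*14929^1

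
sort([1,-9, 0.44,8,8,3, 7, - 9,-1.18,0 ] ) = [ - 9,-9,-1.18, 0, 0.44,1 , 3, 7, 8, 8]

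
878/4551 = 878/4551  =  0.19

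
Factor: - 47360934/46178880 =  - 2^( - 5 )*3^1*5^( - 1 )*11^ ( - 1 )*157^1*4373^( - 1 )*16759^1 = - 7893489/7696480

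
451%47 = 28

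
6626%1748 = 1382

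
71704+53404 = 125108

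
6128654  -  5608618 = 520036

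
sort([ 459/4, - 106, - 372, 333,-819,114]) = [ - 819, - 372, - 106  ,  114, 459/4,  333] 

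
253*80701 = 20417353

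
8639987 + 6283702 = 14923689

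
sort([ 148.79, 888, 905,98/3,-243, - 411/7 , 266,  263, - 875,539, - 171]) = [ - 875,-243, - 171, - 411/7,98/3,  148.79 , 263, 266,  539, 888, 905]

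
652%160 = 12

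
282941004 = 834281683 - 551340679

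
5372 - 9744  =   - 4372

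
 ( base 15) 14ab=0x1154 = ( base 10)4436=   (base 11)3373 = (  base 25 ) 72B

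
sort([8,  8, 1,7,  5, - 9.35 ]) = [ - 9.35,1,5,7,  8,8] 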